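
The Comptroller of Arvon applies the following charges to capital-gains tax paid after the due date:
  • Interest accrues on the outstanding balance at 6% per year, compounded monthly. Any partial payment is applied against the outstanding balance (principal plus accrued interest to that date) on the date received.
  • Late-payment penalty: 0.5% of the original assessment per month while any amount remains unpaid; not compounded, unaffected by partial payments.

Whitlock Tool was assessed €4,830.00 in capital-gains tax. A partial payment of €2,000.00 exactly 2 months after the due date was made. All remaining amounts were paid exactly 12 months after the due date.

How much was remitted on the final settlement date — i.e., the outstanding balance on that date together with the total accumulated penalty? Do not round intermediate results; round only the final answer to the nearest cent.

Monthly rate = 6% ÷ 12 = 0.5%
Balance at month 2: €4,830.0000 × (1 + 0.005)^2 = €4,878.4208…
After €2,000.00 payment: €4,878.4208… − €2,000.00 = €2,878.4208…
Balance at month 12: €2,878.4208… × (1 + 0.005)^10 = €3,025.6236…
Penalty: 12 × 0.5% × €4,830.00 = €289.80
Final settlement = outstanding balance + penalty = €3,025.6236… + €289.80 = €3,315.42

€3,315.42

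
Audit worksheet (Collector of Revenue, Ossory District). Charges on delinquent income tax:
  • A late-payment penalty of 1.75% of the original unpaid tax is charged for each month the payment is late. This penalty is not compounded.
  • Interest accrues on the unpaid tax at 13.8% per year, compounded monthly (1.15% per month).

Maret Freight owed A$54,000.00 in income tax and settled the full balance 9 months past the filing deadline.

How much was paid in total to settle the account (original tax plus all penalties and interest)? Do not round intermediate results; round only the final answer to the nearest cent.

Late-payment penalty: 9 × 1.75% × A$54,000.00 = A$8,505.00
Interest: A$54,000.00 × ((1 + 0.0115)^9 − 1) = A$54,000.00 × 0.1083910… = A$5,853.1131…
Total = A$54,000.00 + A$8,505.0000 + A$5,853.1131… = A$68,358.11

A$68,358.11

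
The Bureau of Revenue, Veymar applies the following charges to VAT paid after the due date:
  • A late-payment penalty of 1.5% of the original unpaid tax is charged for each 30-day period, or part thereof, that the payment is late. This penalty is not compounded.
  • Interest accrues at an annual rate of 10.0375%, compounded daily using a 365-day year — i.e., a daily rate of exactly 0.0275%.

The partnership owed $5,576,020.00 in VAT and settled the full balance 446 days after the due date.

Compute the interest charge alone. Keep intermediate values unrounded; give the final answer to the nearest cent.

$727,501.21

Interest: $5,576,020.00 × ((1 + 0.000275)^446 − 1) = $5,576,020.00 × 0.13046962… = $727,501.2068…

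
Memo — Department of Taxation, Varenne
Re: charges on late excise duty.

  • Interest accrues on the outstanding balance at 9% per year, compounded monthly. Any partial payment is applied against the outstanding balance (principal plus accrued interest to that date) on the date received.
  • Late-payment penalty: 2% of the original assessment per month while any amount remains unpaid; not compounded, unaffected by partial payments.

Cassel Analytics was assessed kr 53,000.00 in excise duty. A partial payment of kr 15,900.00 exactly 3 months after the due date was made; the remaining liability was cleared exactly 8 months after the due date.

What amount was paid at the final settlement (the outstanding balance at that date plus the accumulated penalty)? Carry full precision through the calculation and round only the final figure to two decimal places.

kr 48,239.48

Monthly rate = 9% ÷ 12 = 0.75%
Balance at month 3: kr 53,000.0000 × (1 + 0.0075)^3 = kr 54,201.4661…
After kr 15,900.00 payment: kr 54,201.4661… − kr 15,900.00 = kr 38,301.4661…
Balance at month 8: kr 38,301.4661… × (1 + 0.0075)^5 = kr 39,759.4779…
Penalty: 8 × 2% × kr 53,000.00 = kr 8,480.00
Final settlement = outstanding balance + penalty = kr 39,759.4779… + kr 8,480.00 = kr 48,239.48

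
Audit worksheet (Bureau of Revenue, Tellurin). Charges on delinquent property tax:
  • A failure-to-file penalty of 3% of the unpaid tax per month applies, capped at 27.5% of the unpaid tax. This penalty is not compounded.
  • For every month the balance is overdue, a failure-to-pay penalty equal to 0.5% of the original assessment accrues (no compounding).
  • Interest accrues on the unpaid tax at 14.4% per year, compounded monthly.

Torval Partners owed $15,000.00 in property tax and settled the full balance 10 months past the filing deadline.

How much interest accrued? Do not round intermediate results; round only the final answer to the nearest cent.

$1,900.38

Interest (14.4%/yr ÷ 12 = 1.2%/month): $15,000.00 × ((1 + 0.012)^10 − 1) = $1,900.3767…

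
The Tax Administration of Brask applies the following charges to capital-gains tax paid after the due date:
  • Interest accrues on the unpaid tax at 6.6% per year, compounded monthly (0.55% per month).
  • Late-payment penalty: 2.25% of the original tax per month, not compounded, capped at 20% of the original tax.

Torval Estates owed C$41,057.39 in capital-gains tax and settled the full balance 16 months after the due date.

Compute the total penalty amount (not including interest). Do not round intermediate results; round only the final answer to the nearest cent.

C$8,211.48

Penalty (uncapped): 16 × 2.25% × C$41,057.39 = C$14,780.66…; cap = 20% × C$41,057.39 = C$8,211.48… → penalty = C$8,211.48…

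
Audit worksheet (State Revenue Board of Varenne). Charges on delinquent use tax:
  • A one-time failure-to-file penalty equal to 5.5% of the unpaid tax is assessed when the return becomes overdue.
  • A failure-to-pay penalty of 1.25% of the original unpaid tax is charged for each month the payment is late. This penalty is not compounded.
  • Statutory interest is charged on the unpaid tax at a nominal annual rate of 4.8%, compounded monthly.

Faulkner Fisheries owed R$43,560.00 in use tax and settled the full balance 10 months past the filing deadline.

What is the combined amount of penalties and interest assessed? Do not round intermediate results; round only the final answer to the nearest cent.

Failure-to-file penalty: 5.5% × R$43,560.00 = R$2,395.80
Failure-to-pay penalty = 1.25% × R$43,560.00 × 10 mo = R$5,445.00
Interest (4.8%/yr ÷ 12 = 0.4%/month): R$43,560.00 × ((1 + 0.004)^10 − 1) = R$1,774.1001…
Penalties + interest = R$7,840.8000 + R$1,774.1001… = R$9,614.90

R$9,614.90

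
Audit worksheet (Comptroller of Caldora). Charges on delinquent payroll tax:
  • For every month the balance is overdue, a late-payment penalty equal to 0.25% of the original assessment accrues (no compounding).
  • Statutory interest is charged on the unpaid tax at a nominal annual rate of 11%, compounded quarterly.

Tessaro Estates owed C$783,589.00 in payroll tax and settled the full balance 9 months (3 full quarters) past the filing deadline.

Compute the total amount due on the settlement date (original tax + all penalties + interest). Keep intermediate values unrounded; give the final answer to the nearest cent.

C$867,659.91

Late-payment penalty: 9 × 0.25% × C$783,589.00 = C$17,630.75…
Interest (11%/yr ÷ 4 = 2.75%/quarter): C$783,589.00 × ((1 + 0.0275)^3 − 1) = C$66,440.1562…
Total = C$783,589.00 + C$17,630.7525 + C$66,440.1562… = C$867,659.91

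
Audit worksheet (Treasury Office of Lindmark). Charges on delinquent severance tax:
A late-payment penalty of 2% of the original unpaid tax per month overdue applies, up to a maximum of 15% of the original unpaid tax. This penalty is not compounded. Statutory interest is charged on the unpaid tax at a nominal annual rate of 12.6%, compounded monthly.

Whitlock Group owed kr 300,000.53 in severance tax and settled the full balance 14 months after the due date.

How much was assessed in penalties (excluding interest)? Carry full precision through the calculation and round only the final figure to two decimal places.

Penalty (uncapped): 14 × 2% × kr 300,000.53 = kr 84,000.15…; cap = 15% × kr 300,000.53 = kr 45,000.08… → penalty = kr 45,000.08…

kr 45,000.08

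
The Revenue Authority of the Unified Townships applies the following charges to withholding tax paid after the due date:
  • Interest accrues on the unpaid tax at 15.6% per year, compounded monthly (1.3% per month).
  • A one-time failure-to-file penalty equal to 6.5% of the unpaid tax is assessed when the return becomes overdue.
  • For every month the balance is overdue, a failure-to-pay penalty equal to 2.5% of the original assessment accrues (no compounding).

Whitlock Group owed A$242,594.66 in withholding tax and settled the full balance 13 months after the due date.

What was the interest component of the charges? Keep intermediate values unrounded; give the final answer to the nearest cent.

Interest: A$242,594.66 × ((1 + 0.013)^13 − 1) = A$242,594.66 × 0.1828312… = A$44,353.8848…

A$44,353.88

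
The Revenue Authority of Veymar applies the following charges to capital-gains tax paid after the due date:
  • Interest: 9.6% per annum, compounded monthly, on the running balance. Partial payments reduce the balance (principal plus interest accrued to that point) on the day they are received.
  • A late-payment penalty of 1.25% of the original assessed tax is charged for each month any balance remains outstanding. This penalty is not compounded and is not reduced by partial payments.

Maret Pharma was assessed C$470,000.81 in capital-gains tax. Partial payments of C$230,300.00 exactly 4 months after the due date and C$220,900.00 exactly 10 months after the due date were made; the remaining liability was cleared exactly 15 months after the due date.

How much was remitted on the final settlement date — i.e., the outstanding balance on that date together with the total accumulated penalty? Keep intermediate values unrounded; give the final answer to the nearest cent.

C$136,521.29

Monthly rate = 9.6% ÷ 12 = 0.8%
Balance at month 4: C$470,000.8100 × (1 + 0.008)^4 = C$485,222.2807…
After C$230,300.00 payment: C$485,222.2807… − C$230,300.00 = C$254,922.2807…
Balance at month 10: C$254,922.2807… × (1 + 0.008)^6 = C$267,405.9017…
After C$220,900.00 payment: C$267,405.9017… − C$220,900.00 = C$46,505.9017…
Balance at month 15: C$46,505.9017… × (1 + 0.008)^5 = C$48,396.1406…
Penalty: 15 × 1.25% × C$470,000.81 = C$88,125.15…
Final settlement = outstanding balance + penalty = C$48,396.1406… + C$88,125.15… = C$136,521.29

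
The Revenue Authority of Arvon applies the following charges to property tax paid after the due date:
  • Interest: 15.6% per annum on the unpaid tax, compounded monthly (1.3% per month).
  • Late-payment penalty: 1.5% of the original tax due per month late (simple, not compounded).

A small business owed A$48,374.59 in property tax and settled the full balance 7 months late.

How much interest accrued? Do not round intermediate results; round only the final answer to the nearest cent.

Interest: A$48,374.59 × ((1 + 0.013)^7 − 1) = A$48,374.59 × 0.0946269… = A$4,577.5376…

A$4,577.54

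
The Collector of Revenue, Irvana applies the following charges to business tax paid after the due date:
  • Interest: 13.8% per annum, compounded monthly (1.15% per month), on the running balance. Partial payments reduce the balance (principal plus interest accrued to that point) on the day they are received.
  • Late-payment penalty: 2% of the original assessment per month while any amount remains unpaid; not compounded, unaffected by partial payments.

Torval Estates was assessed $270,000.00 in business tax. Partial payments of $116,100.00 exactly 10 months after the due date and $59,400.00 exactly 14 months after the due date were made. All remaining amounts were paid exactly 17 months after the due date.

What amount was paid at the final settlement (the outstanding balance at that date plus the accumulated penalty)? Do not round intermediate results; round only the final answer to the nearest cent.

$232,484.34

Balance at month 10: $270,000.0000 × (1 + 0.0115)^10 = $302,707.1194…
After $116,100.00 payment: $302,707.1194… − $116,100.00 = $186,607.1194…
Balance at month 14: $186,607.1194… × (1 + 0.0115)^4 = $195,340.2581…
After $59,400.00 payment: $195,340.2581… − $59,400.00 = $135,940.2581…
Balance at month 17: $135,940.2581… × (1 + 0.0115)^3 = $140,684.3380…
Penalty: 17 × 2% × $270,000.00 = $91,800.00
Final settlement = outstanding balance + penalty = $140,684.3380… + $91,800.00 = $232,484.34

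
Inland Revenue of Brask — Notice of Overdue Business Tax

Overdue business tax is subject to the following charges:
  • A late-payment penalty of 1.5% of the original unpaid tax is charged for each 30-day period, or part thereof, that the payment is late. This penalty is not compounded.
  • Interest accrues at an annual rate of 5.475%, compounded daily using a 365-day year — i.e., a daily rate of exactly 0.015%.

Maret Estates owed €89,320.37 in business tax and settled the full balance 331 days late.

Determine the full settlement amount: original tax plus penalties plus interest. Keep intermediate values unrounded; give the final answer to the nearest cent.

€109,944.38

Penalty periods: ⌈331/30⌉ = 12; penalty = 12 × 1.5% × €89,320.37 = €16,077.67…
Interest: €89,320.37 × ((1 + 0.00015)^331 − 1) = €89,320.37 × 0.05089930… = €4,546.3446…
Total = €89,320.37 + €16,077.6666 + €4,546.3446… = €109,944.38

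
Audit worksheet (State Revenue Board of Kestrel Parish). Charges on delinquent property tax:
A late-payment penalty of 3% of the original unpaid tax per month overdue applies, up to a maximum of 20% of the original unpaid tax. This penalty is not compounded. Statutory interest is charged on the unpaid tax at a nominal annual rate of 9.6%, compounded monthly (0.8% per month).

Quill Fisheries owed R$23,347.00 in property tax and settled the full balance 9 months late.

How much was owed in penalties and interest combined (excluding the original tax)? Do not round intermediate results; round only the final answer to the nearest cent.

R$6,405.19

Penalty (uncapped): 9 × 3% × R$23,347.00 = R$6,303.69; cap = 20% × R$23,347.00 = R$4,669.40 → penalty = R$4,669.40
Interest: R$23,347.00 × ((1 + 0.008)^9 − 1) = R$23,347.00 × 0.0743475… = R$1,735.7917…
Penalties + interest = R$4,669.4000 + R$1,735.7917… = R$6,405.19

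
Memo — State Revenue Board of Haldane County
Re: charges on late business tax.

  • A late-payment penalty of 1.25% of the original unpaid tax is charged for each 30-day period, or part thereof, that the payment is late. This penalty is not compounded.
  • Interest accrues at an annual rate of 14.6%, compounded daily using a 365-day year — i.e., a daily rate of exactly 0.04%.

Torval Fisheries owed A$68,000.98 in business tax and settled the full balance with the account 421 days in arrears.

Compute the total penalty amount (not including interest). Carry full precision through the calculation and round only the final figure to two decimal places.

Penalty periods: ⌈421/30⌉ = 15; penalty = 15 × 1.25% × A$68,000.98 = A$12,750.18…

A$12,750.18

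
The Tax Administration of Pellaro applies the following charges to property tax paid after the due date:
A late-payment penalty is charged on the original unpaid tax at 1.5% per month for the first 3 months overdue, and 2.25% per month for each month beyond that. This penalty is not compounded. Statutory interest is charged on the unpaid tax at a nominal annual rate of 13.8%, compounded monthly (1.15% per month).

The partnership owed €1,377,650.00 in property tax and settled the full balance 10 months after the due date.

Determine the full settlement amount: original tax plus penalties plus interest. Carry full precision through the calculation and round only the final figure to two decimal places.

Penalty, months 1–3: 3 × 1.5% × €1,377,650.00 = €61,994.25
Penalty, months 4–10: 7 × 2.25% × €1,377,650.00 = €216,979.88…
Interest: €1,377,650.00 × ((1 + 0.0115)^10 − 1) = €1,377,650.00 × 0.1211375… = €166,885.0481…
Total = €1,377,650.00 + €278,974.1250 + €166,885.0481… = €1,823,509.17

€1,823,509.17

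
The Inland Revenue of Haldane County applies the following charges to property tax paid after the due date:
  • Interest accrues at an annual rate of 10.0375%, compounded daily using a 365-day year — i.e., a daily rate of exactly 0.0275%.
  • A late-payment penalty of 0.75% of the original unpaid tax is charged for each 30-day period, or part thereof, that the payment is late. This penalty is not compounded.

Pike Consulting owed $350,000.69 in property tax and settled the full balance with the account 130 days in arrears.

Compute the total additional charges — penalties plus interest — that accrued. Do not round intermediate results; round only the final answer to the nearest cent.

$25,862.12

Penalty periods: ⌈130/30⌉ = 5; penalty = 5 × 0.75% × $350,000.69 = $13,125.03…
Interest: $350,000.69 × ((1 + 0.000275)^130 − 1) = $350,000.69 × 0.03639162… = $12,737.0926…
Penalties + interest = $13,125.0259… + $12,737.0926… = $25,862.12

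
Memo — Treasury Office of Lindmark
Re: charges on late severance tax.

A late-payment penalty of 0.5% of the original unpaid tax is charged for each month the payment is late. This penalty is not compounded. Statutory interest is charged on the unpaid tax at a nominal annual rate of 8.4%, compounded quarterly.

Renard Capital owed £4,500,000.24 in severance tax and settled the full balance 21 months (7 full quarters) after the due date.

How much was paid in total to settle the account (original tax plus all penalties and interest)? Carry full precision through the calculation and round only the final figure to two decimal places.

£5,677,164.43

Late-payment penalty = 0.5% × £4,500,000.24 × 21 mo = £472,500.03…
Interest (8.4%/yr ÷ 4 = 2.1%/quarter): £4,500,000.24 × ((1 + 0.021)^7 − 1) = £704,664.1645…
Total = £4,500,000.24 + £472,500.0252 + £704,664.1645… = £5,677,164.43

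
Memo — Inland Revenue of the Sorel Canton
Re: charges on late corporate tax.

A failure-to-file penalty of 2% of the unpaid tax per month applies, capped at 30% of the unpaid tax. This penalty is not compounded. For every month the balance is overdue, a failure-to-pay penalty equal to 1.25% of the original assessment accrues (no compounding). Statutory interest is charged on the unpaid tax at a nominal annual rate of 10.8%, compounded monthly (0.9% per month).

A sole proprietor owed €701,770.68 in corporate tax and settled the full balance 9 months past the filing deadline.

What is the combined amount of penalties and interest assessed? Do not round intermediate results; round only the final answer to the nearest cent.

Failure-to-file: 9 × 2% × €701,770.68 = €126,318.72… (under the 30% cap)
Failure-to-pay penalty = 1.25% × €701,770.68 × 9 mo = €78,949.20…
Interest: €701,770.68 × ((1 + 0.009)^9 − 1) = €701,770.68 × 0.0839781… = €58,933.3474…
Penalties + interest = €205,267.9239 + €58,933.3474… = €264,201.27

€264,201.27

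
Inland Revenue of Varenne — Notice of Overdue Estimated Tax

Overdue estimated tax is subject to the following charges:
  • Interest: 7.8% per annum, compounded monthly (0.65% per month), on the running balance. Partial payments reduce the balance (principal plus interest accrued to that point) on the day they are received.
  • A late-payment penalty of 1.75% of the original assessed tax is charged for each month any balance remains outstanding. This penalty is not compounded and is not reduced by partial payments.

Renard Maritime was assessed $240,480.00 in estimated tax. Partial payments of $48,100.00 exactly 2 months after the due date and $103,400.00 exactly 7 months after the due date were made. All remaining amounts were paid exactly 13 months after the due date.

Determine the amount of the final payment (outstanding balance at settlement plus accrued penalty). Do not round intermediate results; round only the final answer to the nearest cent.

$157,169.63

Balance at month 2: $240,480.0000 × (1 + 0.0065)^2 = $243,616.4003…
After $48,100.00 payment: $243,616.4003… − $48,100.00 = $195,516.4003…
Balance at month 7: $195,516.4003… × (1 + 0.0065)^5 = $201,953.8277…
After $103,400.00 payment: $201,953.8277… − $103,400.00 = $98,553.8277…
Balance at month 13: $98,553.8277… × (1 + 0.0065)^6 = $102,460.4294…
Penalty: 13 × 1.75% × $240,480.00 = $54,709.20
Final settlement = outstanding balance + penalty = $102,460.4294… + $54,709.20 = $157,169.63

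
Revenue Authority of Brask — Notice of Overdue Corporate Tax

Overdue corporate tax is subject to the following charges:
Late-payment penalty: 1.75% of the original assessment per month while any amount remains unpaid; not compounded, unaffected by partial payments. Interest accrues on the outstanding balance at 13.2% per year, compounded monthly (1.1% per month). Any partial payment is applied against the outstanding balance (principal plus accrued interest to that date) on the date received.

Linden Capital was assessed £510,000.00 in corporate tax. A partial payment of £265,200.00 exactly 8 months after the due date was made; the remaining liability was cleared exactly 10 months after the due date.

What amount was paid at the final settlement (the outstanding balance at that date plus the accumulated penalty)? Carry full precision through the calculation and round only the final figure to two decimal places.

Balance at month 8: £510,000.0000 × (1 + 0.011)^8 = £556,646.4207…
After £265,200.00 payment: £556,646.4207… − £265,200.00 = £291,446.4207…
Balance at month 10: £291,446.4207… × (1 + 0.011)^2 = £297,893.5069…
Penalty: 10 × 1.75% × £510,000.00 = £89,250.00
Final settlement = outstanding balance + penalty = £297,893.5069… + £89,250.00 = £387,143.51

£387,143.51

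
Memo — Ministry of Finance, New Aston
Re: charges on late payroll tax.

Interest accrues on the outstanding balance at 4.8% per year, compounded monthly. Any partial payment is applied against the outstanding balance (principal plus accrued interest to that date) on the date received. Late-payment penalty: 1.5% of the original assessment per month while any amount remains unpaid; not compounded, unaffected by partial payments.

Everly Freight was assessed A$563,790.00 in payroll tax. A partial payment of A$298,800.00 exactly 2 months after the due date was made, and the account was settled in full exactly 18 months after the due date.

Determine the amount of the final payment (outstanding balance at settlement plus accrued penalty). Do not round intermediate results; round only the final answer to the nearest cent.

Monthly rate = 4.8% ÷ 12 = 0.4%
Balance at month 2: A$563,790.0000 × (1 + 0.004)^2 = A$568,309.3406…
After A$298,800.00 payment: A$568,309.3406… − A$298,800.00 = A$269,509.3406…
Balance at month 18: A$269,509.3406… × (1 + 0.004)^16 = A$287,285.1824…
Penalty: 18 × 1.5% × A$563,790.00 = A$152,223.30
Final settlement = outstanding balance + penalty = A$287,285.1824… + A$152,223.30 = A$439,508.48

A$439,508.48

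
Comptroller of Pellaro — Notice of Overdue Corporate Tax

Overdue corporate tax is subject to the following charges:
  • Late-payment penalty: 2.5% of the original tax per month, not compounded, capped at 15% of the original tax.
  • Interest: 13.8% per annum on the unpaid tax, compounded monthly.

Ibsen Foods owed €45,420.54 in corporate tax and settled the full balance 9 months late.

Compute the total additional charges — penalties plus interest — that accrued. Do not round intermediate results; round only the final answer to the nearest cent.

Penalty (uncapped): 9 × 2.5% × €45,420.54 = €10,219.62…; cap = 15% × €45,420.54 = €6,813.08… → penalty = €6,813.08…
Interest (13.8%/yr ÷ 12 = 1.15%/month): €45,420.54 × ((1 + 0.0115)^9 − 1) = €4,923.1770…
Penalties + interest = €6,813.0810 + €4,923.1770… = €11,736.26

€11,736.26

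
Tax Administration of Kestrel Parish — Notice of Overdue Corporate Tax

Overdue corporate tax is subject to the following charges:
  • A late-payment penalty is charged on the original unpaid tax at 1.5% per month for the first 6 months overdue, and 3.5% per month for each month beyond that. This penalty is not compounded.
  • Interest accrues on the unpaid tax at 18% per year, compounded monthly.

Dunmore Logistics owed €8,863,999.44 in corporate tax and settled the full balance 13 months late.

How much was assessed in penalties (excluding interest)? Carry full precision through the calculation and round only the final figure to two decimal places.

Penalty, months 1–6: 6 × 1.5% × €8,863,999.44 = €797,759.95…
Penalty, months 7–13: 7 × 3.5% × €8,863,999.44 = €2,171,679.86…
Total penalty = €797,759.95… + €2,171,679.86… = €2,969,439.81

€2,969,439.81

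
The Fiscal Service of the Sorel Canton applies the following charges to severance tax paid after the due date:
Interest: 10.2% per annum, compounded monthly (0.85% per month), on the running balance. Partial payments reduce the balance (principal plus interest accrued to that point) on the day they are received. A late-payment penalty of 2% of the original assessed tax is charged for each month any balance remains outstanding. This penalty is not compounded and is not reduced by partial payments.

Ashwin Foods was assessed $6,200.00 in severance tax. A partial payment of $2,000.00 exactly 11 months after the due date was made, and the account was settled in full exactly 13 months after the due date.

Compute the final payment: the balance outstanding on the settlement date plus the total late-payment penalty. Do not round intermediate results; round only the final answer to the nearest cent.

$6,499.01

Balance at month 11: $6,200.0000 × (1 + 0.0085)^11 = $6,804.9763…
After $2,000.00 payment: $6,804.9763… − $2,000.00 = $4,804.9763…
Balance at month 13: $4,804.9763… × (1 + 0.0085)^2 = $4,887.0081…
Penalty: 13 × 2% × $6,200.00 = $1,612.00
Final settlement = outstanding balance + penalty = $4,887.0081… + $1,612.00 = $6,499.01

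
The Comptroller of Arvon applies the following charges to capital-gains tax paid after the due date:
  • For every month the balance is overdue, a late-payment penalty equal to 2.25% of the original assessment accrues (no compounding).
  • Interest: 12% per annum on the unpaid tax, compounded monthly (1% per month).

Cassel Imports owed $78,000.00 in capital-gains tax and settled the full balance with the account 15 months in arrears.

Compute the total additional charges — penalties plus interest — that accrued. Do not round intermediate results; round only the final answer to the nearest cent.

$38,880.58

Late-payment penalty: 15 × 2.25% × $78,000.00 = $26,325.00
Interest: $78,000.00 × ((1 + 0.01)^15 − 1) = $78,000.00 × 0.1609690… = $12,555.5785…
Penalties + interest = $26,325.0000 + $12,555.5785… = $38,880.58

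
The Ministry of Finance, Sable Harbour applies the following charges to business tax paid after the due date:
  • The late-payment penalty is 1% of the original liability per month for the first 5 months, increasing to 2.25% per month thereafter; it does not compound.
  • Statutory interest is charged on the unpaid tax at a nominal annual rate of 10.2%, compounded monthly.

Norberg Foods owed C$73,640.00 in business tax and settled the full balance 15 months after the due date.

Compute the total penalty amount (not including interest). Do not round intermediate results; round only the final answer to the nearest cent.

Penalty, months 1–5: 5 × 1% × C$73,640.00 = C$3,682.00
Penalty, months 6–15: 10 × 2.25% × C$73,640.00 = C$16,569.00
Total penalty = C$3,682.00 + C$16,569.00 = C$20,251.00

C$20,251.00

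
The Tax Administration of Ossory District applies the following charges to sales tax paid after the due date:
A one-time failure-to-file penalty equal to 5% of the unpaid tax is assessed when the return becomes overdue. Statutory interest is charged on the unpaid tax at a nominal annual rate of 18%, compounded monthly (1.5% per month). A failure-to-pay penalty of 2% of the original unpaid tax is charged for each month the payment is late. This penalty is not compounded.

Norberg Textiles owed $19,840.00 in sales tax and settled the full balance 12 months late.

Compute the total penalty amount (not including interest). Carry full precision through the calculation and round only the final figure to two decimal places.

$5,753.60

Failure-to-file penalty: 5% × $19,840.00 = $992.00
Failure-to-pay penalty: 12 × 2% × $19,840.00 = $4,761.60
Total penalty = $992.00 + $4,761.60 = $5,753.60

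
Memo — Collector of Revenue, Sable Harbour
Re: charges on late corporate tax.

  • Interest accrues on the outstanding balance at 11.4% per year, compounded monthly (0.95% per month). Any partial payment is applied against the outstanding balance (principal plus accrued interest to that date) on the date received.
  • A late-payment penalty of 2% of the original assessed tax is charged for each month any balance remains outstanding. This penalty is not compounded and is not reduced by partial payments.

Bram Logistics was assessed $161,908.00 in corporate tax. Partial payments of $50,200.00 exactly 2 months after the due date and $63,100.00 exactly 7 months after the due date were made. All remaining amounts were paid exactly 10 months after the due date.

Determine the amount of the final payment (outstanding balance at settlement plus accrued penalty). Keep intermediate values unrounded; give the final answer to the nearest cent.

Balance at month 2: $161,908.0000 × (1 + 0.0095)^2 = $164,998.8642…
After $50,200.00 payment: $164,998.8642… − $50,200.00 = $114,798.8642…
Balance at month 7: $114,798.8642… × (1 + 0.0095)^5 = $120,356.4052…
After $63,100.00 payment: $120,356.4052… − $63,100.00 = $57,256.4052…
Balance at month 10: $57,256.4052… × (1 + 0.0095)^3 = $58,903.7640…
Penalty: 10 × 2% × $161,908.00 = $32,381.60
Final settlement = outstanding balance + penalty = $58,903.7640… + $32,381.60 = $91,285.36

$91,285.36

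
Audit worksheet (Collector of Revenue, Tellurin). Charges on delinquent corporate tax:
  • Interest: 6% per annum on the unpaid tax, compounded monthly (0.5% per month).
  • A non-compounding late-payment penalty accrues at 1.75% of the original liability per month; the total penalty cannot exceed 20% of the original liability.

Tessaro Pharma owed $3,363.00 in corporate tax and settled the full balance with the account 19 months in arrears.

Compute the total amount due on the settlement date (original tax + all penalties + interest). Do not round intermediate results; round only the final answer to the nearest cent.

$4,369.88

Penalty (uncapped): 19 × 1.75% × $3,363.00 = $1,118.20…; cap = 20% × $3,363.00 = $672.60 → penalty = $672.60
Interest: $3,363.00 × ((1 + 0.005)^19 − 1) = $3,363.00 × 0.0993986… = $334.2774…
Total = $3,363.00 + $672.6000 + $334.2774… = $4,369.88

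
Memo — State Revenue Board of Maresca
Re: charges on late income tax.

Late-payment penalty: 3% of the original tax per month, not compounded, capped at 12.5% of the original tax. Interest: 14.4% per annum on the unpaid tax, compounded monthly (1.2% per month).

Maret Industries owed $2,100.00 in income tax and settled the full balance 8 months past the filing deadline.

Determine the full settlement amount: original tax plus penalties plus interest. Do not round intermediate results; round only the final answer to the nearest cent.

$2,572.77

Penalty (uncapped): 8 × 3% × $2,100.00 = $504.00; cap = 12.5% × $2,100.00 = $262.50 → penalty = $262.50
Interest: $2,100.00 × ((1 + 0.012)^8 − 1) = $2,100.00 × 0.1001302… = $210.2735…
Total = $2,100.00 + $262.5000 + $210.2735… = $2,572.77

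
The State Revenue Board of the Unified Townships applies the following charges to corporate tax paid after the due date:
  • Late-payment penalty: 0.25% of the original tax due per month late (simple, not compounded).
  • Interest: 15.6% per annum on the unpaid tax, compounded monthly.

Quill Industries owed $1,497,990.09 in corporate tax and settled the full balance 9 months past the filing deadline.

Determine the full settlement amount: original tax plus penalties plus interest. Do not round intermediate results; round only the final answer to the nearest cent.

Late-payment penalty = 0.25% × $1,497,990.09 × 9 mo = $33,704.78…
Interest (15.6%/yr ÷ 12 = 1.3%/month): $1,497,990.09 × ((1 + 0.013)^9 − 1) = $184,660.5248…
Total = $1,497,990.09 + $33,704.7770… + $184,660.5248… = $1,716,355.39

$1,716,355.39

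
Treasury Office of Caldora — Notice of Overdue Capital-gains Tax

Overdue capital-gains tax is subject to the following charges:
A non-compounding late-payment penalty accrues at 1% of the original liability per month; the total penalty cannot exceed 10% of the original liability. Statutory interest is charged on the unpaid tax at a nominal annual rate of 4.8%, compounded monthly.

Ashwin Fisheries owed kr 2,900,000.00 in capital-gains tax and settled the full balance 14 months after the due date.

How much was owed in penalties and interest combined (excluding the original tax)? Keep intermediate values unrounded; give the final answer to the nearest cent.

Penalty (uncapped): 14 × 1% × kr 2,900,000.00 = kr 406,000.00; cap = 10% × kr 2,900,000.00 = kr 290,000.00 → penalty = kr 290,000.00
Interest (4.8%/yr ÷ 12 = 0.4%/month): kr 2,900,000.00 × ((1 + 0.004)^14 − 1) = kr 166,690.7075…
Penalties + interest = kr 290,000.0000 + kr 166,690.7075… = kr 456,690.71

kr 456,690.71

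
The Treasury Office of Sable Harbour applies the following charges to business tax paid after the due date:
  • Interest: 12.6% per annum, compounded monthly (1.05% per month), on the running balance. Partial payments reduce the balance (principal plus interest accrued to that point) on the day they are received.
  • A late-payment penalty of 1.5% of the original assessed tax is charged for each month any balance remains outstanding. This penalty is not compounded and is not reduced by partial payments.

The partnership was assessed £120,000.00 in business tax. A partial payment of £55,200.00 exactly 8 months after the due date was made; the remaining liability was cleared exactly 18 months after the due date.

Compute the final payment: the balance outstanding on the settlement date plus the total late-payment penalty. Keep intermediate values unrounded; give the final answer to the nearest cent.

£115,944.47

Balance at month 8: £120,000.0000 × (1 + 0.0105)^8 = £130,458.3222…
After £55,200.00 payment: £130,458.3222… − £55,200.00 = £75,258.3222…
Balance at month 18: £75,258.3222… × (1 + 0.0105)^10 = £83,544.4704…
Penalty: 18 × 1.5% × £120,000.00 = £32,400.00
Final settlement = outstanding balance + penalty = £83,544.4704… + £32,400.00 = £115,944.47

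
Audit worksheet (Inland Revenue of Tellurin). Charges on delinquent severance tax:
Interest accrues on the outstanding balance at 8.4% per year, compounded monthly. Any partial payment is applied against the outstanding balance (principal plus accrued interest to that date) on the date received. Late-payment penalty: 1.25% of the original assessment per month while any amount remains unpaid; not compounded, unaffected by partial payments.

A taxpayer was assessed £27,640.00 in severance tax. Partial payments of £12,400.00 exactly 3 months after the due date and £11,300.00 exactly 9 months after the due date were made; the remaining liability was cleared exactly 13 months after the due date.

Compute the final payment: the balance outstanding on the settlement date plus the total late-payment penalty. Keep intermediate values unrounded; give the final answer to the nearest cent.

£9,839.54

Monthly rate = 8.4% ÷ 12 = 0.7%
Balance at month 3: £27,640.0000 × (1 + 0.007)^3 = £28,224.5126…
After £12,400.00 payment: £28,224.5126… − £12,400.00 = £15,824.5126…
Balance at month 9: £15,824.5126… × (1 + 0.007)^6 = £16,500.8822…
After £11,300.00 payment: £16,500.8822… − £11,300.00 = £5,200.8822…
Balance at month 13: £5,200.8822… × (1 + 0.007)^4 = £5,348.0431…
Penalty: 13 × 1.25% × £27,640.00 = £4,491.50
Final settlement = outstanding balance + penalty = £5,348.0431… + £4,491.50 = £9,839.54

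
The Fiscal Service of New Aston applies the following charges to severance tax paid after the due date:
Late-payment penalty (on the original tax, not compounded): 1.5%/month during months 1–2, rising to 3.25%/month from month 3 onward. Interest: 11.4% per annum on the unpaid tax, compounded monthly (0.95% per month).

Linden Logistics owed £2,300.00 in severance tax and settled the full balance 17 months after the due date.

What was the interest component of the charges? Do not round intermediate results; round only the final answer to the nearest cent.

£401.07

Interest: £2,300.00 × ((1 + 0.0095)^17 − 1) = £2,300.00 × 0.1743769… = £401.0668…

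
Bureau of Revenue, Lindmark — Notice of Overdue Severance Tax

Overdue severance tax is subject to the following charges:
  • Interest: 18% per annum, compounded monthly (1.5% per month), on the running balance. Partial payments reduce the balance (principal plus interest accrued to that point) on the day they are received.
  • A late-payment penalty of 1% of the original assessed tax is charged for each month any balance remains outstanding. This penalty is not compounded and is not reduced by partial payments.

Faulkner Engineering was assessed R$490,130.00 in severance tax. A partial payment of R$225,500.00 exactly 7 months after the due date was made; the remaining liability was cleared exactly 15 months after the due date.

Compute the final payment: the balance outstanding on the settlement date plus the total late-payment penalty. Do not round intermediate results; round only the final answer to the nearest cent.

R$432,271.66

Balance at month 7: R$490,130.0000 × (1 + 0.015)^7 = R$543,968.2872…
After R$225,500.00 payment: R$543,968.2872… − R$225,500.00 = R$318,468.2872…
Balance at month 15: R$318,468.2872… × (1 + 0.015)^8 = R$358,752.1646…
Penalty: 15 × 1% × R$490,130.00 = R$73,519.50
Final settlement = outstanding balance + penalty = R$358,752.1646… + R$73,519.50 = R$432,271.66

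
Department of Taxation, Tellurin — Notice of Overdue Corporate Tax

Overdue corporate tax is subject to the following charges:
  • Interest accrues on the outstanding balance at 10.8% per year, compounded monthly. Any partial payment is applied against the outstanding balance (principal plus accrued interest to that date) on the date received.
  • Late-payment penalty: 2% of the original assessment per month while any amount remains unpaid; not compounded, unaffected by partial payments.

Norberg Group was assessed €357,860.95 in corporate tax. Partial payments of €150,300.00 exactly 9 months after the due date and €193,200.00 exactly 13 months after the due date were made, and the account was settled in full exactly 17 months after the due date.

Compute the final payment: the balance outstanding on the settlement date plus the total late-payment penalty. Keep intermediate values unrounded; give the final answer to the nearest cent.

€176,693.37

Monthly rate = 10.8% ÷ 12 = 0.9%
Balance at month 9: €357,860.9500 × (1 + 0.009)^9 = €387,913.4220…
After €150,300.00 payment: €387,913.4220… − €150,300.00 = €237,613.4220…
Balance at month 13: €237,613.4220… × (1 + 0.009)^4 = €246,283.6797…
After €193,200.00 payment: €246,283.6797… − €193,200.00 = €53,083.6797…
Balance at month 17: €53,083.6797… × (1 + 0.009)^4 = €55,020.6460…
Penalty: 17 × 2% × €357,860.95 = €121,672.72…
Final settlement = outstanding balance + penalty = €55,020.6460… + €121,672.72… = €176,693.37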